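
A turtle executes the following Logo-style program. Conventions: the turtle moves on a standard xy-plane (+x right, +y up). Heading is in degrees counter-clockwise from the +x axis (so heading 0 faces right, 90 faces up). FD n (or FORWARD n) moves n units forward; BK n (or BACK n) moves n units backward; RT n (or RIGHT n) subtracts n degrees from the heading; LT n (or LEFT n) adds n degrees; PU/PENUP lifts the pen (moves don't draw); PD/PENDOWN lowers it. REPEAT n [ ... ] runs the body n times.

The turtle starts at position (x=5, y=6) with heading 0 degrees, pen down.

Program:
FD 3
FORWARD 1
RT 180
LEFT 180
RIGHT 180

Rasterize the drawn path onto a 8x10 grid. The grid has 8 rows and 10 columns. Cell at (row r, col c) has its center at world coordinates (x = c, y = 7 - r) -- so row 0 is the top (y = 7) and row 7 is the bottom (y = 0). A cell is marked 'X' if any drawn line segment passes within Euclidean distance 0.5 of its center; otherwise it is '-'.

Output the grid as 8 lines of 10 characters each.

Segment 0: (5,6) -> (8,6)
Segment 1: (8,6) -> (9,6)

Answer: ----------
-----XXXXX
----------
----------
----------
----------
----------
----------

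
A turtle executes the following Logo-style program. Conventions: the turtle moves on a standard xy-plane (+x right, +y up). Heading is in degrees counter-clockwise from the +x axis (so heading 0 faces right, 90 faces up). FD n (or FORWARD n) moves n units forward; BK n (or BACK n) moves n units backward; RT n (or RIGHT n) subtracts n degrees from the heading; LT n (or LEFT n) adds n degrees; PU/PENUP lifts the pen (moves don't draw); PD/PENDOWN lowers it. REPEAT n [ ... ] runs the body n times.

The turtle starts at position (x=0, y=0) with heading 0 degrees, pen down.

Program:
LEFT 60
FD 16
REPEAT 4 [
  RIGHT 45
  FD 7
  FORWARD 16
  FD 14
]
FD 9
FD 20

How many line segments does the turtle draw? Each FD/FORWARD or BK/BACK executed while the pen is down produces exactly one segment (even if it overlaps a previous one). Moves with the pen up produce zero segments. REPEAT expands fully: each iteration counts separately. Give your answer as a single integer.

Executing turtle program step by step:
Start: pos=(0,0), heading=0, pen down
LT 60: heading 0 -> 60
FD 16: (0,0) -> (8,13.856) [heading=60, draw]
REPEAT 4 [
  -- iteration 1/4 --
  RT 45: heading 60 -> 15
  FD 7: (8,13.856) -> (14.761,15.668) [heading=15, draw]
  FD 16: (14.761,15.668) -> (30.216,19.809) [heading=15, draw]
  FD 14: (30.216,19.809) -> (43.739,23.433) [heading=15, draw]
  -- iteration 2/4 --
  RT 45: heading 15 -> 330
  FD 7: (43.739,23.433) -> (49.801,19.933) [heading=330, draw]
  FD 16: (49.801,19.933) -> (63.658,11.933) [heading=330, draw]
  FD 14: (63.658,11.933) -> (75.782,4.933) [heading=330, draw]
  -- iteration 3/4 --
  RT 45: heading 330 -> 285
  FD 7: (75.782,4.933) -> (77.594,-1.829) [heading=285, draw]
  FD 16: (77.594,-1.829) -> (81.735,-17.284) [heading=285, draw]
  FD 14: (81.735,-17.284) -> (85.359,-30.807) [heading=285, draw]
  -- iteration 4/4 --
  RT 45: heading 285 -> 240
  FD 7: (85.359,-30.807) -> (81.859,-36.869) [heading=240, draw]
  FD 16: (81.859,-36.869) -> (73.859,-50.725) [heading=240, draw]
  FD 14: (73.859,-50.725) -> (66.859,-62.849) [heading=240, draw]
]
FD 9: (66.859,-62.849) -> (62.359,-70.644) [heading=240, draw]
FD 20: (62.359,-70.644) -> (52.359,-87.964) [heading=240, draw]
Final: pos=(52.359,-87.964), heading=240, 15 segment(s) drawn
Segments drawn: 15

Answer: 15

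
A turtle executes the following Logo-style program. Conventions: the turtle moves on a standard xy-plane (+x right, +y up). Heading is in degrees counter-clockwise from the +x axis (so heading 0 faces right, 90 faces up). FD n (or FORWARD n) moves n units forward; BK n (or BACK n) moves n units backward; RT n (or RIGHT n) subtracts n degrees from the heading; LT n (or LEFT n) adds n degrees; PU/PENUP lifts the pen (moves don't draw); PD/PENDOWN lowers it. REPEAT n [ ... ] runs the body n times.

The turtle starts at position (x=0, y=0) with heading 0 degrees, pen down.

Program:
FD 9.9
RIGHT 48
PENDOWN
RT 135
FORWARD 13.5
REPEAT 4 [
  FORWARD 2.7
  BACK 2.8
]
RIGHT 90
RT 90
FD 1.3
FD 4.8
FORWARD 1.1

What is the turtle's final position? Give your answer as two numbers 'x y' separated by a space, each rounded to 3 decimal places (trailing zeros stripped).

Answer: 4.008 0.309

Derivation:
Executing turtle program step by step:
Start: pos=(0,0), heading=0, pen down
FD 9.9: (0,0) -> (9.9,0) [heading=0, draw]
RT 48: heading 0 -> 312
PD: pen down
RT 135: heading 312 -> 177
FD 13.5: (9.9,0) -> (-3.581,0.707) [heading=177, draw]
REPEAT 4 [
  -- iteration 1/4 --
  FD 2.7: (-3.581,0.707) -> (-6.278,0.848) [heading=177, draw]
  BK 2.8: (-6.278,0.848) -> (-3.482,0.701) [heading=177, draw]
  -- iteration 2/4 --
  FD 2.7: (-3.482,0.701) -> (-6.178,0.843) [heading=177, draw]
  BK 2.8: (-6.178,0.843) -> (-3.382,0.696) [heading=177, draw]
  -- iteration 3/4 --
  FD 2.7: (-3.382,0.696) -> (-6.078,0.837) [heading=177, draw]
  BK 2.8: (-6.078,0.837) -> (-3.282,0.691) [heading=177, draw]
  -- iteration 4/4 --
  FD 2.7: (-3.282,0.691) -> (-5.978,0.832) [heading=177, draw]
  BK 2.8: (-5.978,0.832) -> (-3.182,0.686) [heading=177, draw]
]
RT 90: heading 177 -> 87
RT 90: heading 87 -> 357
FD 1.3: (-3.182,0.686) -> (-1.884,0.618) [heading=357, draw]
FD 4.8: (-1.884,0.618) -> (2.91,0.366) [heading=357, draw]
FD 1.1: (2.91,0.366) -> (4.008,0.309) [heading=357, draw]
Final: pos=(4.008,0.309), heading=357, 13 segment(s) drawn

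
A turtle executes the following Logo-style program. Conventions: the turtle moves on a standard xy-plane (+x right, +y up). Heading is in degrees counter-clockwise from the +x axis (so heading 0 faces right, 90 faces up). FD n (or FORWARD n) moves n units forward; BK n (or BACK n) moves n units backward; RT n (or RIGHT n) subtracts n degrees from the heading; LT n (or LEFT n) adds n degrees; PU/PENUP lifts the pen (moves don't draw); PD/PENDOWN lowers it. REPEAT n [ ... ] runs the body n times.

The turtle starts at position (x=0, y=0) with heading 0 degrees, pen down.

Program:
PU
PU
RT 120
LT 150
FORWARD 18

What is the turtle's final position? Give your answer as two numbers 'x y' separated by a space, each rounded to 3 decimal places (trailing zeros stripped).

Answer: 15.588 9

Derivation:
Executing turtle program step by step:
Start: pos=(0,0), heading=0, pen down
PU: pen up
PU: pen up
RT 120: heading 0 -> 240
LT 150: heading 240 -> 30
FD 18: (0,0) -> (15.588,9) [heading=30, move]
Final: pos=(15.588,9), heading=30, 0 segment(s) drawn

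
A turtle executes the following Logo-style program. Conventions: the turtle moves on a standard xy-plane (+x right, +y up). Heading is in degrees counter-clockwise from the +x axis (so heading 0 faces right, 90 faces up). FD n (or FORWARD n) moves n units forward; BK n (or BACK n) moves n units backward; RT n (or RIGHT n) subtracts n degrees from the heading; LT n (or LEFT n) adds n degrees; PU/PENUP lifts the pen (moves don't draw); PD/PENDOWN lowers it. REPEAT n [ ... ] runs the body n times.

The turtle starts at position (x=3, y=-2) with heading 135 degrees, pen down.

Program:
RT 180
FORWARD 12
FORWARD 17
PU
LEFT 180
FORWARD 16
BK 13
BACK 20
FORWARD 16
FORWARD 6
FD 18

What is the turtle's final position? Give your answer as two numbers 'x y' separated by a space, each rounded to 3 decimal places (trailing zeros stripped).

Executing turtle program step by step:
Start: pos=(3,-2), heading=135, pen down
RT 180: heading 135 -> 315
FD 12: (3,-2) -> (11.485,-10.485) [heading=315, draw]
FD 17: (11.485,-10.485) -> (23.506,-22.506) [heading=315, draw]
PU: pen up
LT 180: heading 315 -> 135
FD 16: (23.506,-22.506) -> (12.192,-11.192) [heading=135, move]
BK 13: (12.192,-11.192) -> (21.385,-20.385) [heading=135, move]
BK 20: (21.385,-20.385) -> (35.527,-34.527) [heading=135, move]
FD 16: (35.527,-34.527) -> (24.213,-23.213) [heading=135, move]
FD 6: (24.213,-23.213) -> (19.971,-18.971) [heading=135, move]
FD 18: (19.971,-18.971) -> (7.243,-6.243) [heading=135, move]
Final: pos=(7.243,-6.243), heading=135, 2 segment(s) drawn

Answer: 7.243 -6.243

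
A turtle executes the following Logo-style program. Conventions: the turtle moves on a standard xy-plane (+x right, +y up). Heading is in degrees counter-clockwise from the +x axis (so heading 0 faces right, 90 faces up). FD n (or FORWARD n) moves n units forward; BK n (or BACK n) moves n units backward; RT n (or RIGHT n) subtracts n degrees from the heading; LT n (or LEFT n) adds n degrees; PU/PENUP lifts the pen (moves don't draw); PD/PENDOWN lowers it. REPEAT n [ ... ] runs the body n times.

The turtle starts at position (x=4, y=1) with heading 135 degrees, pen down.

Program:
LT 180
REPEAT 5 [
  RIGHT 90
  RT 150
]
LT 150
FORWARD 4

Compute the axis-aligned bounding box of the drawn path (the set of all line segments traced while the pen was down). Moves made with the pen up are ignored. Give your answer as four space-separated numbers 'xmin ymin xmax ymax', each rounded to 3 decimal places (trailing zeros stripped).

Executing turtle program step by step:
Start: pos=(4,1), heading=135, pen down
LT 180: heading 135 -> 315
REPEAT 5 [
  -- iteration 1/5 --
  RT 90: heading 315 -> 225
  RT 150: heading 225 -> 75
  -- iteration 2/5 --
  RT 90: heading 75 -> 345
  RT 150: heading 345 -> 195
  -- iteration 3/5 --
  RT 90: heading 195 -> 105
  RT 150: heading 105 -> 315
  -- iteration 4/5 --
  RT 90: heading 315 -> 225
  RT 150: heading 225 -> 75
  -- iteration 5/5 --
  RT 90: heading 75 -> 345
  RT 150: heading 345 -> 195
]
LT 150: heading 195 -> 345
FD 4: (4,1) -> (7.864,-0.035) [heading=345, draw]
Final: pos=(7.864,-0.035), heading=345, 1 segment(s) drawn

Segment endpoints: x in {4, 7.864}, y in {-0.035, 1}
xmin=4, ymin=-0.035, xmax=7.864, ymax=1

Answer: 4 -0.035 7.864 1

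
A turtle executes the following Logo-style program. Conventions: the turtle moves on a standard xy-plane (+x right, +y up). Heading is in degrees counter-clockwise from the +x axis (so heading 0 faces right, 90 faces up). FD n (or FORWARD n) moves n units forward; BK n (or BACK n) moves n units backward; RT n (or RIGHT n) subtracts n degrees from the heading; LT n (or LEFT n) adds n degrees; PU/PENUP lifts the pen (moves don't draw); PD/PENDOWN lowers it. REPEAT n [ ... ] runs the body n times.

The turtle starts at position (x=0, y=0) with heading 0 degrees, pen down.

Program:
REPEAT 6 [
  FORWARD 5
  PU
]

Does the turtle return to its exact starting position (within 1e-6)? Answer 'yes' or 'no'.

Executing turtle program step by step:
Start: pos=(0,0), heading=0, pen down
REPEAT 6 [
  -- iteration 1/6 --
  FD 5: (0,0) -> (5,0) [heading=0, draw]
  PU: pen up
  -- iteration 2/6 --
  FD 5: (5,0) -> (10,0) [heading=0, move]
  PU: pen up
  -- iteration 3/6 --
  FD 5: (10,0) -> (15,0) [heading=0, move]
  PU: pen up
  -- iteration 4/6 --
  FD 5: (15,0) -> (20,0) [heading=0, move]
  PU: pen up
  -- iteration 5/6 --
  FD 5: (20,0) -> (25,0) [heading=0, move]
  PU: pen up
  -- iteration 6/6 --
  FD 5: (25,0) -> (30,0) [heading=0, move]
  PU: pen up
]
Final: pos=(30,0), heading=0, 1 segment(s) drawn

Start position: (0, 0)
Final position: (30, 0)
Distance = 30; >= 1e-6 -> NOT closed

Answer: no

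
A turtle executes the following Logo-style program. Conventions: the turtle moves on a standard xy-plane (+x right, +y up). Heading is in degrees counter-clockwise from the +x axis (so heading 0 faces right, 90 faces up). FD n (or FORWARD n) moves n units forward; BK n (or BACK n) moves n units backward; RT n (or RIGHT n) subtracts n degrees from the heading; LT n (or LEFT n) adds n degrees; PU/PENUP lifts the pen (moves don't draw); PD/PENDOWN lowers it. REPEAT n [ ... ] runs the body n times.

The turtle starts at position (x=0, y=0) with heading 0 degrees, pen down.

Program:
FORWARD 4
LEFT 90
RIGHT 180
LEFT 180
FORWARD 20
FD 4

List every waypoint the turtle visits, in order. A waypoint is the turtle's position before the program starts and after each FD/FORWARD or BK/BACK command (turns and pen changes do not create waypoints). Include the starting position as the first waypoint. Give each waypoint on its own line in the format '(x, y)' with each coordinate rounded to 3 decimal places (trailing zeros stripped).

Executing turtle program step by step:
Start: pos=(0,0), heading=0, pen down
FD 4: (0,0) -> (4,0) [heading=0, draw]
LT 90: heading 0 -> 90
RT 180: heading 90 -> 270
LT 180: heading 270 -> 90
FD 20: (4,0) -> (4,20) [heading=90, draw]
FD 4: (4,20) -> (4,24) [heading=90, draw]
Final: pos=(4,24), heading=90, 3 segment(s) drawn
Waypoints (4 total):
(0, 0)
(4, 0)
(4, 20)
(4, 24)

Answer: (0, 0)
(4, 0)
(4, 20)
(4, 24)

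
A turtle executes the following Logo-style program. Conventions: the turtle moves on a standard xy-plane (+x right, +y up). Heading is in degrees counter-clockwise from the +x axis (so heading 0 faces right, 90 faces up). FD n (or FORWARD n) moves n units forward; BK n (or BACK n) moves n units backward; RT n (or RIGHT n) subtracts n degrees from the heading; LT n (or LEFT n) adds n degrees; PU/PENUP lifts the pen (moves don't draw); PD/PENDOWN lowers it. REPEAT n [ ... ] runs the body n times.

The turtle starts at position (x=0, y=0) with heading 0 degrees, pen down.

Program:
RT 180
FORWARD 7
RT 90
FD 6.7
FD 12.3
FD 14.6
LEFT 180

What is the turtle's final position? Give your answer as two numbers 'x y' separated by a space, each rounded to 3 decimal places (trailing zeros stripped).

Executing turtle program step by step:
Start: pos=(0,0), heading=0, pen down
RT 180: heading 0 -> 180
FD 7: (0,0) -> (-7,0) [heading=180, draw]
RT 90: heading 180 -> 90
FD 6.7: (-7,0) -> (-7,6.7) [heading=90, draw]
FD 12.3: (-7,6.7) -> (-7,19) [heading=90, draw]
FD 14.6: (-7,19) -> (-7,33.6) [heading=90, draw]
LT 180: heading 90 -> 270
Final: pos=(-7,33.6), heading=270, 4 segment(s) drawn

Answer: -7 33.6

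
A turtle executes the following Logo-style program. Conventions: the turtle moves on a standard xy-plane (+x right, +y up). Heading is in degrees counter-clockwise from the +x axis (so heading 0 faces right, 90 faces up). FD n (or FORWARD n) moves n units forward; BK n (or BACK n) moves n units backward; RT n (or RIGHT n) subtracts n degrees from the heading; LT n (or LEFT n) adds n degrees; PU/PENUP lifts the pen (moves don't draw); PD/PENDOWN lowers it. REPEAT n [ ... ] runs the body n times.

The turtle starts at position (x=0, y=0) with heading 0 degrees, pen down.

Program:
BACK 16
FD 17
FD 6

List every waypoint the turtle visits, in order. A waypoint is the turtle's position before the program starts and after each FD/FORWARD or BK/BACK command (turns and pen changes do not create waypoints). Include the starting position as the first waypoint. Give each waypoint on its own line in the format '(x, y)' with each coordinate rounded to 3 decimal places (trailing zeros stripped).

Answer: (0, 0)
(-16, 0)
(1, 0)
(7, 0)

Derivation:
Executing turtle program step by step:
Start: pos=(0,0), heading=0, pen down
BK 16: (0,0) -> (-16,0) [heading=0, draw]
FD 17: (-16,0) -> (1,0) [heading=0, draw]
FD 6: (1,0) -> (7,0) [heading=0, draw]
Final: pos=(7,0), heading=0, 3 segment(s) drawn
Waypoints (4 total):
(0, 0)
(-16, 0)
(1, 0)
(7, 0)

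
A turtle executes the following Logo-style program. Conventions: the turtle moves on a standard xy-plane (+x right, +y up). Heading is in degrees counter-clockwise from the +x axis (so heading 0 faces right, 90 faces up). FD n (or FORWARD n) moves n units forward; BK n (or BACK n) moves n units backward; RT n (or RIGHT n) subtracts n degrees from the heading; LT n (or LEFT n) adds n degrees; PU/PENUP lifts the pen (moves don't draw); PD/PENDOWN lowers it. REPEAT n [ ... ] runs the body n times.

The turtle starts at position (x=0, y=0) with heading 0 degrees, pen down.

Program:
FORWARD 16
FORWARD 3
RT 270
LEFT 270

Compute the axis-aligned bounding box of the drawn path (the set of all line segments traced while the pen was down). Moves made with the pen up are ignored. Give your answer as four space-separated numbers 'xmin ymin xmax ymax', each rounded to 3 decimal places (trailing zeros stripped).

Answer: 0 0 19 0

Derivation:
Executing turtle program step by step:
Start: pos=(0,0), heading=0, pen down
FD 16: (0,0) -> (16,0) [heading=0, draw]
FD 3: (16,0) -> (19,0) [heading=0, draw]
RT 270: heading 0 -> 90
LT 270: heading 90 -> 0
Final: pos=(19,0), heading=0, 2 segment(s) drawn

Segment endpoints: x in {0, 16, 19}, y in {0}
xmin=0, ymin=0, xmax=19, ymax=0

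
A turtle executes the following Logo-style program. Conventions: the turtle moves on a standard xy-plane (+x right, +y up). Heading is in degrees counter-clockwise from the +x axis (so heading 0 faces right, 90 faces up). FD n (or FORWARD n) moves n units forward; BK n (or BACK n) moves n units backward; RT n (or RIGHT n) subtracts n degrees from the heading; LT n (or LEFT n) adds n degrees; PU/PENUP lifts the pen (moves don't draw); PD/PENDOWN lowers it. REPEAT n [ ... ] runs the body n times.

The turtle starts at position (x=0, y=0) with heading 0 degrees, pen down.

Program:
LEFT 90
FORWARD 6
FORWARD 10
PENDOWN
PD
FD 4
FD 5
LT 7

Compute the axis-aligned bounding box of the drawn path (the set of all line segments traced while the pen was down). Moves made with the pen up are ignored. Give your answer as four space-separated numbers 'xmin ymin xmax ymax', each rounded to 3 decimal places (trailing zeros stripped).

Executing turtle program step by step:
Start: pos=(0,0), heading=0, pen down
LT 90: heading 0 -> 90
FD 6: (0,0) -> (0,6) [heading=90, draw]
FD 10: (0,6) -> (0,16) [heading=90, draw]
PD: pen down
PD: pen down
FD 4: (0,16) -> (0,20) [heading=90, draw]
FD 5: (0,20) -> (0,25) [heading=90, draw]
LT 7: heading 90 -> 97
Final: pos=(0,25), heading=97, 4 segment(s) drawn

Segment endpoints: x in {0, 0, 0, 0, 0}, y in {0, 6, 16, 20, 25}
xmin=0, ymin=0, xmax=0, ymax=25

Answer: 0 0 0 25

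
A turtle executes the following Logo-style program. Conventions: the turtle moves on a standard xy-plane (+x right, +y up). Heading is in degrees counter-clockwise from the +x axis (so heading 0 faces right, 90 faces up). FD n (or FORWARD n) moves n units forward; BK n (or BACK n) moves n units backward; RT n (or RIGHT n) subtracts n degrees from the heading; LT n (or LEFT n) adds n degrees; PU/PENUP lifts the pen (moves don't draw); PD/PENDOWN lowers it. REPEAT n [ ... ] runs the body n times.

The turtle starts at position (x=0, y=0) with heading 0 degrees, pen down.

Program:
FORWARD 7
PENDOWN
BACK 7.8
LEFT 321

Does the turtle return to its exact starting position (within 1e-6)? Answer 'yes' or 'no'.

Answer: no

Derivation:
Executing turtle program step by step:
Start: pos=(0,0), heading=0, pen down
FD 7: (0,0) -> (7,0) [heading=0, draw]
PD: pen down
BK 7.8: (7,0) -> (-0.8,0) [heading=0, draw]
LT 321: heading 0 -> 321
Final: pos=(-0.8,0), heading=321, 2 segment(s) drawn

Start position: (0, 0)
Final position: (-0.8, 0)
Distance = 0.8; >= 1e-6 -> NOT closed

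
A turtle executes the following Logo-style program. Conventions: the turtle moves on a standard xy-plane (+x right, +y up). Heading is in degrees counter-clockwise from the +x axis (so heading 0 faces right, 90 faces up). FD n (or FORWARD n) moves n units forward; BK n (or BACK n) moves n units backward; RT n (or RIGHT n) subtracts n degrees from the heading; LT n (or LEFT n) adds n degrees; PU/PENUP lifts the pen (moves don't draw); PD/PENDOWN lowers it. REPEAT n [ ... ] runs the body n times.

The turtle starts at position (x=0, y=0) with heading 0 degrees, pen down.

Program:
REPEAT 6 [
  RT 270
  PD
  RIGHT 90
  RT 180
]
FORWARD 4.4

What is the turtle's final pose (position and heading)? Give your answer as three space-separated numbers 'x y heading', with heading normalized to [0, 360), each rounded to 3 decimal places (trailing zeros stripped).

Executing turtle program step by step:
Start: pos=(0,0), heading=0, pen down
REPEAT 6 [
  -- iteration 1/6 --
  RT 270: heading 0 -> 90
  PD: pen down
  RT 90: heading 90 -> 0
  RT 180: heading 0 -> 180
  -- iteration 2/6 --
  RT 270: heading 180 -> 270
  PD: pen down
  RT 90: heading 270 -> 180
  RT 180: heading 180 -> 0
  -- iteration 3/6 --
  RT 270: heading 0 -> 90
  PD: pen down
  RT 90: heading 90 -> 0
  RT 180: heading 0 -> 180
  -- iteration 4/6 --
  RT 270: heading 180 -> 270
  PD: pen down
  RT 90: heading 270 -> 180
  RT 180: heading 180 -> 0
  -- iteration 5/6 --
  RT 270: heading 0 -> 90
  PD: pen down
  RT 90: heading 90 -> 0
  RT 180: heading 0 -> 180
  -- iteration 6/6 --
  RT 270: heading 180 -> 270
  PD: pen down
  RT 90: heading 270 -> 180
  RT 180: heading 180 -> 0
]
FD 4.4: (0,0) -> (4.4,0) [heading=0, draw]
Final: pos=(4.4,0), heading=0, 1 segment(s) drawn

Answer: 4.4 0 0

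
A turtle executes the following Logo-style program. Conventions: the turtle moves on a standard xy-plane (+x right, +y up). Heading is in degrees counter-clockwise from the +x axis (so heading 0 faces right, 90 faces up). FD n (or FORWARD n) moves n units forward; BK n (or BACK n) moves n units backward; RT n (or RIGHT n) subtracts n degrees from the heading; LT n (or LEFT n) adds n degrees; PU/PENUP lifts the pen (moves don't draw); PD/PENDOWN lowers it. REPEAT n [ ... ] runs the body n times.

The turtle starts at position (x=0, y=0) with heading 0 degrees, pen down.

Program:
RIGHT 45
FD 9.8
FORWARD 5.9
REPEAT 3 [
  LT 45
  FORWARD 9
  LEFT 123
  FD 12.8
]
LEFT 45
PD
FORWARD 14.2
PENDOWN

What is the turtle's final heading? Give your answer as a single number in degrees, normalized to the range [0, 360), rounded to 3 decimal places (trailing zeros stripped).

Executing turtle program step by step:
Start: pos=(0,0), heading=0, pen down
RT 45: heading 0 -> 315
FD 9.8: (0,0) -> (6.93,-6.93) [heading=315, draw]
FD 5.9: (6.93,-6.93) -> (11.102,-11.102) [heading=315, draw]
REPEAT 3 [
  -- iteration 1/3 --
  LT 45: heading 315 -> 0
  FD 9: (11.102,-11.102) -> (20.102,-11.102) [heading=0, draw]
  LT 123: heading 0 -> 123
  FD 12.8: (20.102,-11.102) -> (13.13,-0.367) [heading=123, draw]
  -- iteration 2/3 --
  LT 45: heading 123 -> 168
  FD 9: (13.13,-0.367) -> (4.327,1.505) [heading=168, draw]
  LT 123: heading 168 -> 291
  FD 12.8: (4.327,1.505) -> (8.914,-10.445) [heading=291, draw]
  -- iteration 3/3 --
  LT 45: heading 291 -> 336
  FD 9: (8.914,-10.445) -> (17.136,-14.106) [heading=336, draw]
  LT 123: heading 336 -> 99
  FD 12.8: (17.136,-14.106) -> (15.134,-1.463) [heading=99, draw]
]
LT 45: heading 99 -> 144
PD: pen down
FD 14.2: (15.134,-1.463) -> (3.645,6.883) [heading=144, draw]
PD: pen down
Final: pos=(3.645,6.883), heading=144, 9 segment(s) drawn

Answer: 144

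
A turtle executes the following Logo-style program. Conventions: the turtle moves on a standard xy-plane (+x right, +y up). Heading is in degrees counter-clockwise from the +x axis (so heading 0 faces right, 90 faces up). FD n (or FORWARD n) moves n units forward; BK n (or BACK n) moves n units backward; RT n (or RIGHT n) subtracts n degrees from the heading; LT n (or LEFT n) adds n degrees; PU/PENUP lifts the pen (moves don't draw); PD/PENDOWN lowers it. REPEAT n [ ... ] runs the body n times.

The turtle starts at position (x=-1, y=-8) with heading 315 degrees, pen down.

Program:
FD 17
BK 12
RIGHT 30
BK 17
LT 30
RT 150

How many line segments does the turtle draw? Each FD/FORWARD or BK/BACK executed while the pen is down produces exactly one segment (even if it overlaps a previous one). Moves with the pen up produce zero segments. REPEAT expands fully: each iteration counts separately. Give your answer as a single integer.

Executing turtle program step by step:
Start: pos=(-1,-8), heading=315, pen down
FD 17: (-1,-8) -> (11.021,-20.021) [heading=315, draw]
BK 12: (11.021,-20.021) -> (2.536,-11.536) [heading=315, draw]
RT 30: heading 315 -> 285
BK 17: (2.536,-11.536) -> (-1.864,4.885) [heading=285, draw]
LT 30: heading 285 -> 315
RT 150: heading 315 -> 165
Final: pos=(-1.864,4.885), heading=165, 3 segment(s) drawn
Segments drawn: 3

Answer: 3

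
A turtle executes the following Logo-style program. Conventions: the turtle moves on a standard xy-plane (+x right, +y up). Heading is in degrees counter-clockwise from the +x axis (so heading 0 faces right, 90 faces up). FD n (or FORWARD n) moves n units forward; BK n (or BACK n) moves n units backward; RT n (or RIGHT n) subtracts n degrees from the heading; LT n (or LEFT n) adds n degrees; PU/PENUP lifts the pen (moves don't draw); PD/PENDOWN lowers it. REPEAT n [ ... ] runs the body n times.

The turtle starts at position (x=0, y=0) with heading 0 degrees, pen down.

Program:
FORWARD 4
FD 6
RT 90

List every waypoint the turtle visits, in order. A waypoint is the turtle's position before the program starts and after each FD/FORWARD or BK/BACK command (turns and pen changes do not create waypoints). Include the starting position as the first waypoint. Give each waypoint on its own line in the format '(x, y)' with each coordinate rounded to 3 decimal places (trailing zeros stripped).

Answer: (0, 0)
(4, 0)
(10, 0)

Derivation:
Executing turtle program step by step:
Start: pos=(0,0), heading=0, pen down
FD 4: (0,0) -> (4,0) [heading=0, draw]
FD 6: (4,0) -> (10,0) [heading=0, draw]
RT 90: heading 0 -> 270
Final: pos=(10,0), heading=270, 2 segment(s) drawn
Waypoints (3 total):
(0, 0)
(4, 0)
(10, 0)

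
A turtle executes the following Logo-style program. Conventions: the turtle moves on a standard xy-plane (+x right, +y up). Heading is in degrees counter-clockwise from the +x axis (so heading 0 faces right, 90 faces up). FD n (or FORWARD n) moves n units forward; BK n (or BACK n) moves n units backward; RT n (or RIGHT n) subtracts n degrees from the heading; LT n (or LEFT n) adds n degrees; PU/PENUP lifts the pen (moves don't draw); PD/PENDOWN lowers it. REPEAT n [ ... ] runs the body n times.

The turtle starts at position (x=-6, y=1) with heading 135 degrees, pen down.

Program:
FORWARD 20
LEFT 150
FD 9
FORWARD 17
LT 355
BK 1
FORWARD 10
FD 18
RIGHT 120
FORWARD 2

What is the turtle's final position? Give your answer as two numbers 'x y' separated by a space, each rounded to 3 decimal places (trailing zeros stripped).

Executing turtle program step by step:
Start: pos=(-6,1), heading=135, pen down
FD 20: (-6,1) -> (-20.142,15.142) [heading=135, draw]
LT 150: heading 135 -> 285
FD 9: (-20.142,15.142) -> (-17.813,6.449) [heading=285, draw]
FD 17: (-17.813,6.449) -> (-13.413,-9.972) [heading=285, draw]
LT 355: heading 285 -> 280
BK 1: (-13.413,-9.972) -> (-13.586,-8.987) [heading=280, draw]
FD 10: (-13.586,-8.987) -> (-11.85,-18.835) [heading=280, draw]
FD 18: (-11.85,-18.835) -> (-8.724,-36.562) [heading=280, draw]
RT 120: heading 280 -> 160
FD 2: (-8.724,-36.562) -> (-10.604,-35.878) [heading=160, draw]
Final: pos=(-10.604,-35.878), heading=160, 7 segment(s) drawn

Answer: -10.604 -35.878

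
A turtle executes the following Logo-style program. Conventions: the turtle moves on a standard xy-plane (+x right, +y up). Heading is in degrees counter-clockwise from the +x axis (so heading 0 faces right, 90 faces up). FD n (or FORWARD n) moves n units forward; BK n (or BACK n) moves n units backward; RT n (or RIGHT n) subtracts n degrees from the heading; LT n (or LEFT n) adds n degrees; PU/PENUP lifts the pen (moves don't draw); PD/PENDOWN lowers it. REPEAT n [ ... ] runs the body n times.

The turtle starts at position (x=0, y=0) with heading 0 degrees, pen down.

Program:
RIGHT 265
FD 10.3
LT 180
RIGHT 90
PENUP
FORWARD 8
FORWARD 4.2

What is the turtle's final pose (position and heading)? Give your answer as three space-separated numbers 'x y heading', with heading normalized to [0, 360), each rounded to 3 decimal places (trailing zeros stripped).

Answer: -13.051 9.198 185

Derivation:
Executing turtle program step by step:
Start: pos=(0,0), heading=0, pen down
RT 265: heading 0 -> 95
FD 10.3: (0,0) -> (-0.898,10.261) [heading=95, draw]
LT 180: heading 95 -> 275
RT 90: heading 275 -> 185
PU: pen up
FD 8: (-0.898,10.261) -> (-8.867,9.564) [heading=185, move]
FD 4.2: (-8.867,9.564) -> (-13.051,9.198) [heading=185, move]
Final: pos=(-13.051,9.198), heading=185, 1 segment(s) drawn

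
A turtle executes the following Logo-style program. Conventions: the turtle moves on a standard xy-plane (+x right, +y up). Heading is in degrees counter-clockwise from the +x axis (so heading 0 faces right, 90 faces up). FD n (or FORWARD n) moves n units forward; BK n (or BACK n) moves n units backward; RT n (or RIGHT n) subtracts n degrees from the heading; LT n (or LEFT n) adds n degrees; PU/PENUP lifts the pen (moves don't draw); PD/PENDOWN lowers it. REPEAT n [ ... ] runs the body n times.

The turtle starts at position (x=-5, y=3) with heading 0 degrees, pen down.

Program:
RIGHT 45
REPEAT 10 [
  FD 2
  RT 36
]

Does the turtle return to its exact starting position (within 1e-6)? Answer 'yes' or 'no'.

Executing turtle program step by step:
Start: pos=(-5,3), heading=0, pen down
RT 45: heading 0 -> 315
REPEAT 10 [
  -- iteration 1/10 --
  FD 2: (-5,3) -> (-3.586,1.586) [heading=315, draw]
  RT 36: heading 315 -> 279
  -- iteration 2/10 --
  FD 2: (-3.586,1.586) -> (-3.273,-0.39) [heading=279, draw]
  RT 36: heading 279 -> 243
  -- iteration 3/10 --
  FD 2: (-3.273,-0.39) -> (-4.181,-2.172) [heading=243, draw]
  RT 36: heading 243 -> 207
  -- iteration 4/10 --
  FD 2: (-4.181,-2.172) -> (-5.963,-3.08) [heading=207, draw]
  RT 36: heading 207 -> 171
  -- iteration 5/10 --
  FD 2: (-5.963,-3.08) -> (-7.938,-2.767) [heading=171, draw]
  RT 36: heading 171 -> 135
  -- iteration 6/10 --
  FD 2: (-7.938,-2.767) -> (-9.353,-1.353) [heading=135, draw]
  RT 36: heading 135 -> 99
  -- iteration 7/10 --
  FD 2: (-9.353,-1.353) -> (-9.665,0.623) [heading=99, draw]
  RT 36: heading 99 -> 63
  -- iteration 8/10 --
  FD 2: (-9.665,0.623) -> (-8.757,2.405) [heading=63, draw]
  RT 36: heading 63 -> 27
  -- iteration 9/10 --
  FD 2: (-8.757,2.405) -> (-6.975,3.313) [heading=27, draw]
  RT 36: heading 27 -> 351
  -- iteration 10/10 --
  FD 2: (-6.975,3.313) -> (-5,3) [heading=351, draw]
  RT 36: heading 351 -> 315
]
Final: pos=(-5,3), heading=315, 10 segment(s) drawn

Start position: (-5, 3)
Final position: (-5, 3)
Distance = 0; < 1e-6 -> CLOSED

Answer: yes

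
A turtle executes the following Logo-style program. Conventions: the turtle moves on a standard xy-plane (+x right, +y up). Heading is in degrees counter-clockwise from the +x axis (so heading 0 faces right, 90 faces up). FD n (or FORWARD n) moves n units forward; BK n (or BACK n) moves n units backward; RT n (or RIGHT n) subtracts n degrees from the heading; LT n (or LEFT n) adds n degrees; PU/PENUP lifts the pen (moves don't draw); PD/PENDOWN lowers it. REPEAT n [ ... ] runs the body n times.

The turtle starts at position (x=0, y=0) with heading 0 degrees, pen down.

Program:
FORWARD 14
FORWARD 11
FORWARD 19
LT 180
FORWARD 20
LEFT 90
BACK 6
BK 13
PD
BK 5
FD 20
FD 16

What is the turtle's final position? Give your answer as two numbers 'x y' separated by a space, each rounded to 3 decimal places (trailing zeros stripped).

Answer: 24 -12

Derivation:
Executing turtle program step by step:
Start: pos=(0,0), heading=0, pen down
FD 14: (0,0) -> (14,0) [heading=0, draw]
FD 11: (14,0) -> (25,0) [heading=0, draw]
FD 19: (25,0) -> (44,0) [heading=0, draw]
LT 180: heading 0 -> 180
FD 20: (44,0) -> (24,0) [heading=180, draw]
LT 90: heading 180 -> 270
BK 6: (24,0) -> (24,6) [heading=270, draw]
BK 13: (24,6) -> (24,19) [heading=270, draw]
PD: pen down
BK 5: (24,19) -> (24,24) [heading=270, draw]
FD 20: (24,24) -> (24,4) [heading=270, draw]
FD 16: (24,4) -> (24,-12) [heading=270, draw]
Final: pos=(24,-12), heading=270, 9 segment(s) drawn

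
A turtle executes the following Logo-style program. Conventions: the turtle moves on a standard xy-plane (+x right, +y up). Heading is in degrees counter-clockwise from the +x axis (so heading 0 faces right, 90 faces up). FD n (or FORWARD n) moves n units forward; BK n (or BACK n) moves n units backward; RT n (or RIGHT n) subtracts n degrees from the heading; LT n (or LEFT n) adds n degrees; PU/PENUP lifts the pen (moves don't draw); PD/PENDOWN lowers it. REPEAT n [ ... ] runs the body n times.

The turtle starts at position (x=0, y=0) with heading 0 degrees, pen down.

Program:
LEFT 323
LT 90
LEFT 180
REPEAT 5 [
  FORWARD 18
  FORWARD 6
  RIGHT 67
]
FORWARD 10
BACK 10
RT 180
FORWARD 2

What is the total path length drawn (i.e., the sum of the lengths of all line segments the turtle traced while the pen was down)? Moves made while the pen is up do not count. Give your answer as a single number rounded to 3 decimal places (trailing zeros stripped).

Answer: 142

Derivation:
Executing turtle program step by step:
Start: pos=(0,0), heading=0, pen down
LT 323: heading 0 -> 323
LT 90: heading 323 -> 53
LT 180: heading 53 -> 233
REPEAT 5 [
  -- iteration 1/5 --
  FD 18: (0,0) -> (-10.833,-14.375) [heading=233, draw]
  FD 6: (-10.833,-14.375) -> (-14.444,-19.167) [heading=233, draw]
  RT 67: heading 233 -> 166
  -- iteration 2/5 --
  FD 18: (-14.444,-19.167) -> (-31.909,-14.813) [heading=166, draw]
  FD 6: (-31.909,-14.813) -> (-37.731,-13.361) [heading=166, draw]
  RT 67: heading 166 -> 99
  -- iteration 3/5 --
  FD 18: (-37.731,-13.361) -> (-40.546,4.417) [heading=99, draw]
  FD 6: (-40.546,4.417) -> (-41.485,10.343) [heading=99, draw]
  RT 67: heading 99 -> 32
  -- iteration 4/5 --
  FD 18: (-41.485,10.343) -> (-26.22,19.882) [heading=32, draw]
  FD 6: (-26.22,19.882) -> (-21.132,23.061) [heading=32, draw]
  RT 67: heading 32 -> 325
  -- iteration 5/5 --
  FD 18: (-21.132,23.061) -> (-6.387,12.737) [heading=325, draw]
  FD 6: (-6.387,12.737) -> (-1.472,9.296) [heading=325, draw]
  RT 67: heading 325 -> 258
]
FD 10: (-1.472,9.296) -> (-3.551,-0.486) [heading=258, draw]
BK 10: (-3.551,-0.486) -> (-1.472,9.296) [heading=258, draw]
RT 180: heading 258 -> 78
FD 2: (-1.472,9.296) -> (-1.056,11.252) [heading=78, draw]
Final: pos=(-1.056,11.252), heading=78, 13 segment(s) drawn

Segment lengths:
  seg 1: (0,0) -> (-10.833,-14.375), length = 18
  seg 2: (-10.833,-14.375) -> (-14.444,-19.167), length = 6
  seg 3: (-14.444,-19.167) -> (-31.909,-14.813), length = 18
  seg 4: (-31.909,-14.813) -> (-37.731,-13.361), length = 6
  seg 5: (-37.731,-13.361) -> (-40.546,4.417), length = 18
  seg 6: (-40.546,4.417) -> (-41.485,10.343), length = 6
  seg 7: (-41.485,10.343) -> (-26.22,19.882), length = 18
  seg 8: (-26.22,19.882) -> (-21.132,23.061), length = 6
  seg 9: (-21.132,23.061) -> (-6.387,12.737), length = 18
  seg 10: (-6.387,12.737) -> (-1.472,9.296), length = 6
  seg 11: (-1.472,9.296) -> (-3.551,-0.486), length = 10
  seg 12: (-3.551,-0.486) -> (-1.472,9.296), length = 10
  seg 13: (-1.472,9.296) -> (-1.056,11.252), length = 2
Total = 142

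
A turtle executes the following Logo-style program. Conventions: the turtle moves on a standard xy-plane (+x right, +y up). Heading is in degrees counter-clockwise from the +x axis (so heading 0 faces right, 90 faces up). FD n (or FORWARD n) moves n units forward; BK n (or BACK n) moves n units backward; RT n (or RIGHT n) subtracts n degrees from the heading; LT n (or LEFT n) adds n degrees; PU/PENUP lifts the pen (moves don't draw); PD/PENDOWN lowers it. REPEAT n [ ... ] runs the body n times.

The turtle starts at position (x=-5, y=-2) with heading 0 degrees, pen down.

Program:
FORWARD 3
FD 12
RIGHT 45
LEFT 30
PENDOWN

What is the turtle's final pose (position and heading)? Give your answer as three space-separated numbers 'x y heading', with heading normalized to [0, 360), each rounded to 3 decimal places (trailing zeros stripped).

Answer: 10 -2 345

Derivation:
Executing turtle program step by step:
Start: pos=(-5,-2), heading=0, pen down
FD 3: (-5,-2) -> (-2,-2) [heading=0, draw]
FD 12: (-2,-2) -> (10,-2) [heading=0, draw]
RT 45: heading 0 -> 315
LT 30: heading 315 -> 345
PD: pen down
Final: pos=(10,-2), heading=345, 2 segment(s) drawn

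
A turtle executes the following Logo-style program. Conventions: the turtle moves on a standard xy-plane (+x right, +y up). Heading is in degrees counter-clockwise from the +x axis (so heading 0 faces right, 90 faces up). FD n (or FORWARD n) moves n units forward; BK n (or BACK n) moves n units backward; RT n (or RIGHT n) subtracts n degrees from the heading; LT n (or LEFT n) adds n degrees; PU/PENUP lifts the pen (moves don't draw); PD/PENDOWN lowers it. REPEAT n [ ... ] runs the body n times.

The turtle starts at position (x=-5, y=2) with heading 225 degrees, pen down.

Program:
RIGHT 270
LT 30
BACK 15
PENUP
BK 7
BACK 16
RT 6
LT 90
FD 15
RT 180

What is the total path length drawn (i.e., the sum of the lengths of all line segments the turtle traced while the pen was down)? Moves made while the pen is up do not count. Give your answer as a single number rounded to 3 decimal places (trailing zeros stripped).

Answer: 15

Derivation:
Executing turtle program step by step:
Start: pos=(-5,2), heading=225, pen down
RT 270: heading 225 -> 315
LT 30: heading 315 -> 345
BK 15: (-5,2) -> (-19.489,5.882) [heading=345, draw]
PU: pen up
BK 7: (-19.489,5.882) -> (-26.25,7.694) [heading=345, move]
BK 16: (-26.25,7.694) -> (-41.705,11.835) [heading=345, move]
RT 6: heading 345 -> 339
LT 90: heading 339 -> 69
FD 15: (-41.705,11.835) -> (-36.33,25.839) [heading=69, move]
RT 180: heading 69 -> 249
Final: pos=(-36.33,25.839), heading=249, 1 segment(s) drawn

Segment lengths:
  seg 1: (-5,2) -> (-19.489,5.882), length = 15
Total = 15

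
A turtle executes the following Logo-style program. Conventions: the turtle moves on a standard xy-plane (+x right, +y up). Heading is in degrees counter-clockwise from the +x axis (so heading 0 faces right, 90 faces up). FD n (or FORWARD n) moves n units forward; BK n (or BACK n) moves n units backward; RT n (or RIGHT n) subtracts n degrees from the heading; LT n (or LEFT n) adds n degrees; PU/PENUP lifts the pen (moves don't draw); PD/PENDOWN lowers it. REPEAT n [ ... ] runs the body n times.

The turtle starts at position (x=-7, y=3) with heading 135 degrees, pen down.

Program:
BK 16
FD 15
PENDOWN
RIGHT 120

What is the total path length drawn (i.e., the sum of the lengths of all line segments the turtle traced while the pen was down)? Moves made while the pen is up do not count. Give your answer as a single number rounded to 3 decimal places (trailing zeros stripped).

Answer: 31

Derivation:
Executing turtle program step by step:
Start: pos=(-7,3), heading=135, pen down
BK 16: (-7,3) -> (4.314,-8.314) [heading=135, draw]
FD 15: (4.314,-8.314) -> (-6.293,2.293) [heading=135, draw]
PD: pen down
RT 120: heading 135 -> 15
Final: pos=(-6.293,2.293), heading=15, 2 segment(s) drawn

Segment lengths:
  seg 1: (-7,3) -> (4.314,-8.314), length = 16
  seg 2: (4.314,-8.314) -> (-6.293,2.293), length = 15
Total = 31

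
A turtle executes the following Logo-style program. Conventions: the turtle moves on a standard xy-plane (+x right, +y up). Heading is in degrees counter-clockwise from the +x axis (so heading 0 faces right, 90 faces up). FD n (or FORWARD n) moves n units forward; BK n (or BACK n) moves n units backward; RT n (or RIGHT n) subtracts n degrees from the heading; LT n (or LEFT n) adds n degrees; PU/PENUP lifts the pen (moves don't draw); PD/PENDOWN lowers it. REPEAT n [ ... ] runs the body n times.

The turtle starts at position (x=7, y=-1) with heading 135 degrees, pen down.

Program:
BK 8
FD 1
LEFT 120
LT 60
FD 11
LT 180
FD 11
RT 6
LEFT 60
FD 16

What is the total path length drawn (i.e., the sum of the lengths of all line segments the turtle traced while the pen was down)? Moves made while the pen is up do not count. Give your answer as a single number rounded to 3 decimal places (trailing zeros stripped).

Answer: 47

Derivation:
Executing turtle program step by step:
Start: pos=(7,-1), heading=135, pen down
BK 8: (7,-1) -> (12.657,-6.657) [heading=135, draw]
FD 1: (12.657,-6.657) -> (11.95,-5.95) [heading=135, draw]
LT 120: heading 135 -> 255
LT 60: heading 255 -> 315
FD 11: (11.95,-5.95) -> (19.728,-13.728) [heading=315, draw]
LT 180: heading 315 -> 135
FD 11: (19.728,-13.728) -> (11.95,-5.95) [heading=135, draw]
RT 6: heading 135 -> 129
LT 60: heading 129 -> 189
FD 16: (11.95,-5.95) -> (-3.853,-8.453) [heading=189, draw]
Final: pos=(-3.853,-8.453), heading=189, 5 segment(s) drawn

Segment lengths:
  seg 1: (7,-1) -> (12.657,-6.657), length = 8
  seg 2: (12.657,-6.657) -> (11.95,-5.95), length = 1
  seg 3: (11.95,-5.95) -> (19.728,-13.728), length = 11
  seg 4: (19.728,-13.728) -> (11.95,-5.95), length = 11
  seg 5: (11.95,-5.95) -> (-3.853,-8.453), length = 16
Total = 47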